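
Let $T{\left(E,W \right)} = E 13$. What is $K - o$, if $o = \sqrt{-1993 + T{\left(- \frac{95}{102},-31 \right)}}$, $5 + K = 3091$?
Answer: $3086 - \frac{i \sqrt{20861142}}{102} \approx 3086.0 - 44.778 i$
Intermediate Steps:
$K = 3086$ ($K = -5 + 3091 = 3086$)
$T{\left(E,W \right)} = 13 E$
$o = \frac{i \sqrt{20861142}}{102}$ ($o = \sqrt{-1993 + 13 \left(- \frac{95}{102}\right)} = \sqrt{-1993 - \frac{1235}{102}} = \sqrt{- \frac{204521}{102}} = \frac{i \sqrt{20861142}}{102} \approx 44.778 i$)
$K - o = 3086 - \frac{i \sqrt{20861142}}{102}$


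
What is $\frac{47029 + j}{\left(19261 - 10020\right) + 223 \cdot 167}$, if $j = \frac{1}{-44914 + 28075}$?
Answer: $\frac{395960665}{391355199} \approx 1.0118$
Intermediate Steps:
$j = - \frac{1}{16839}$ ($j = \frac{1}{-16839} = - \frac{1}{16839} \approx -5.9386 \cdot 10^{-5}$)
$\frac{47029 + j}{\left(19261 - 10020\right) + 223 \cdot 167} = \frac{47029 - \frac{1}{16839}}{\left(19261 - 10020\right) + 223 \cdot 167} = \frac{791921330}{16839 \left(9241 + 37241\right)} = \frac{791921330}{16839 \cdot 46482} = \frac{791921330}{16839} \cdot \frac{1}{46482} = \frac{395960665}{391355199}$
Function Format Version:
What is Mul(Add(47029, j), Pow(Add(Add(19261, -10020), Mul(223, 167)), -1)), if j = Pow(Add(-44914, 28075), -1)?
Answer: Rational(395960665, 391355199) ≈ 1.0118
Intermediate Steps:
j = Rational(-1, 16839) (j = Pow(-16839, -1) = Rational(-1, 16839) ≈ -5.9386e-5)
Mul(Add(47029, j), Pow(Add(Add(19261, -10020), Mul(223, 167)), -1)) = Mul(Add(47029, Rational(-1, 16839)), Pow(Add(Add(19261, -10020), Mul(223, 167)), -1)) = Mul(Rational(791921330, 16839), Pow(Add(9241, 37241), -1)) = Mul(Rational(791921330, 16839), Pow(46482, -1)) = Mul(Rational(791921330, 16839), Rational(1, 46482)) = Rational(395960665, 391355199)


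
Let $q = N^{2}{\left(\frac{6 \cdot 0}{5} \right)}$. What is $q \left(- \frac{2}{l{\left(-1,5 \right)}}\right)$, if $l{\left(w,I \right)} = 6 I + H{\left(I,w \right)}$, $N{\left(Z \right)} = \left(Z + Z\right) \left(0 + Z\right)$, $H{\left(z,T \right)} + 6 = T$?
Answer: $0$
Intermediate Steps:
$H{\left(z,T \right)} = -6 + T$
$N{\left(Z \right)} = 2 Z^{2}$ ($N{\left(Z \right)} = 2 Z Z = 2 Z^{2}$)
$l{\left(w,I \right)} = -6 + w + 6 I$ ($l{\left(w,I \right)} = 6 I + \left(-6 + w\right) = -6 + w + 6 I$)
$q = 0$ ($q = \left(2 \left(\frac{6 \cdot 0}{5}\right)^{2}\right)^{2} = \left(2 \left(0 \cdot \frac{1}{5}\right)^{2}\right)^{2} = \left(2 \cdot 0^{2}\right)^{2} = \left(2 \cdot 0\right)^{2} = 0^{2} = 0$)
$q \left(- \frac{2}{l{\left(-1,5 \right)}}\right) = 0 \left(- \frac{2}{-6 - 1 + 6 \cdot 5}\right) = 0 \left(- \frac{2}{-6 - 1 + 30}\right) = 0 \left(- \frac{2}{23}\right) = 0$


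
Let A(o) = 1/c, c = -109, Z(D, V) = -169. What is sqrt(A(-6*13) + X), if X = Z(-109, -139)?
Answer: I*sqrt(2007998)/109 ≈ 13.0*I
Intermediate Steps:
A(o) = -1/109 (A(o) = 1/(-109) = -1/109)
X = -169
sqrt(A(-6*13) + X) = sqrt(-1/109 - 169) = sqrt(-18422/109) = I*sqrt(2007998)/109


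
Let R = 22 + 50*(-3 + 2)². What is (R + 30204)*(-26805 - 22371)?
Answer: -1488852576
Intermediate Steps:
R = 72 (R = 22 + 50*(-1)² = 22 + 50*1 = 22 + 50 = 72)
(R + 30204)*(-26805 - 22371) = (72 + 30204)*(-26805 - 22371) = 30276*(-49176) = -1488852576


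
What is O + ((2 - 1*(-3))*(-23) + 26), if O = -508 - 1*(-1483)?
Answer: 886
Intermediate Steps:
O = 975 (O = -508 + 1483 = 975)
O + ((2 - 1*(-3))*(-23) + 26) = 975 + ((2 - 1*(-3))*(-23) + 26) = 975 + ((2 + 3)*(-23) + 26) = 975 + (5*(-23) + 26) = 975 + (-115 + 26) = 975 - 89 = 886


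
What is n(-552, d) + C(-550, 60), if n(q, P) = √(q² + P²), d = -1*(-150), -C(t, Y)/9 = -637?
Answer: 5733 + 6*√9089 ≈ 6305.0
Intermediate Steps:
C(t, Y) = 5733 (C(t, Y) = -9*(-637) = 5733)
d = 150
n(q, P) = √(P² + q²)
n(-552, d) + C(-550, 60) = √(150² + (-552)²) + 5733 = √(22500 + 304704) + 5733 = √327204 + 5733 = 6*√9089 + 5733 = 5733 + 6*√9089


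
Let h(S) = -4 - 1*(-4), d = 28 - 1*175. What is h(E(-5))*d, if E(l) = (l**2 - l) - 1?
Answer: 0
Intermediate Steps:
d = -147 (d = 28 - 175 = -147)
E(l) = -1 + l**2 - l
h(S) = 0 (h(S) = -4 + 4 = 0)
h(E(-5))*d = 0*(-147) = 0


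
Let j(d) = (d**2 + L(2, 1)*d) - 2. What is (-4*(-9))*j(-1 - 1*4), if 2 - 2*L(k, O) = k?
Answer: 828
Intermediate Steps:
L(k, O) = 1 - k/2
j(d) = -2 + d**2 (j(d) = (d**2 + (1 - 1/2*2)*d) - 2 = (d**2 + (1 - 1)*d) - 2 = (d**2 + 0*d) - 2 = (d**2 + 0) - 2 = d**2 - 2 = -2 + d**2)
(-4*(-9))*j(-1 - 1*4) = (-4*(-9))*(-2 + (-1 - 1*4)**2) = 36*(-2 + (-1 - 4)**2) = 36*(-2 + (-5)**2) = 36*(-2 + 25) = 36*23 = 828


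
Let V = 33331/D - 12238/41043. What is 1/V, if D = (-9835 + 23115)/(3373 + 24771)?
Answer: 34065690/2406309288307 ≈ 1.4157e-5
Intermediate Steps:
D = 830/1759 (D = 13280/28144 = 13280*(1/28144) = 830/1759 ≈ 0.47186)
V = 2406309288307/34065690 (V = 33331/(830/1759) - 12238/41043 = 33331*(1759/830) - 12238*1/41043 = 58629229/830 - 12238/41043 = 2406309288307/34065690 ≈ 70637.)
1/V = 1/(2406309288307/34065690) = 34065690/2406309288307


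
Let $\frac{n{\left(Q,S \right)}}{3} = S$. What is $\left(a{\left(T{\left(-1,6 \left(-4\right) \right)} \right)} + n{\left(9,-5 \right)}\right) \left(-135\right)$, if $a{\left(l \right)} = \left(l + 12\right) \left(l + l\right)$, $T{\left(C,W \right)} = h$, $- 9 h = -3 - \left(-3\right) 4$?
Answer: $4995$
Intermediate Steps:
$n{\left(Q,S \right)} = 3 S$
$h = -1$ ($h = - \frac{-3 - \left(-3\right) 4}{9} = - \frac{-3 - -12}{9} = - \frac{-3 + 12}{9} = \left(- \frac{1}{9}\right) 9 = -1$)
$T{\left(C,W \right)} = -1$
$a{\left(l \right)} = 2 l \left(12 + l\right)$ ($a{\left(l \right)} = \left(12 + l\right) 2 l = 2 l \left(12 + l\right)$)
$\left(a{\left(T{\left(-1,6 \left(-4\right) \right)} \right)} + n{\left(9,-5 \right)}\right) \left(-135\right) = \left(2 \left(-1\right) \left(12 - 1\right) + 3 \left(-5\right)\right) \left(-135\right) = \left(2 \left(-1\right) 11 - 15\right) \left(-135\right) = \left(-22 - 15\right) \left(-135\right) = \left(-37\right) \left(-135\right) = 4995$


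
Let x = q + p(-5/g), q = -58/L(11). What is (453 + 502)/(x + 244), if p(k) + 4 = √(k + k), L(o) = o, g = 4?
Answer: 54247820/13334053 - 115555*I*√10/13334053 ≈ 4.0684 - 0.027405*I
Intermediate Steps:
q = -58/11 ≈ -5.2727
p(k) = -4 + √2*√k (p(k) = -4 + √(k + k) = -4 + √(2*k) = -4 + √2*√k)
x = -102/11 + I*√10/2 (x = -58/11 + (-4 + √2*√(-5/4)) = -58/11 + (-4 + √2*(I*√5/2)) = -58/11 + (-4 + I*√10/2) = -102/11 + I*√10/2 ≈ -9.2727 + 1.5811*I)
(453 + 502)/(x + 244) = (453 + 502)/((-102/11 + I*√10/2) + 244) = 955/(2582/11 + I*√10/2)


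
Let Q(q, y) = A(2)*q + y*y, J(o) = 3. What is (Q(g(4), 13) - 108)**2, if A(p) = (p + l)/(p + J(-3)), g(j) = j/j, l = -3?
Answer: 92416/25 ≈ 3696.6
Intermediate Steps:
g(j) = 1
A(p) = (-3 + p)/(3 + p) (A(p) = (p - 3)/(p + 3) = (-3 + p)/(3 + p))
Q(q, y) = y**2 - q/5 (Q(q, y) = ((-3 + 2)/(3 + 2))*q + y*y = (-1/5)*q + y**2 = ((1/5)*(-1))*q + y**2 = -q/5 + y**2 = y**2 - q/5)
(Q(g(4), 13) - 108)**2 = ((13**2 - 1/5*1) - 108)**2 = ((169 - 1/5) - 108)**2 = (844/5 - 108)**2 = (304/5)**2 = 92416/25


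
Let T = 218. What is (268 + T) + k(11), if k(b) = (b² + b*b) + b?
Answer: 739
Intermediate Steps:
k(b) = b + 2*b² (k(b) = (b² + b²) + b = 2*b² + b = b + 2*b²)
(268 + T) + k(11) = (268 + 218) + 11*(1 + 2*11) = 486 + 11*(1 + 22) = 486 + 11*23 = 486 + 253 = 739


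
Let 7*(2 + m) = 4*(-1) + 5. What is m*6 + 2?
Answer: -64/7 ≈ -9.1429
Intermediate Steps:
m = -13/7 (m = -2 + (4*(-1) + 5)/7 = -2 + (-4 + 5)/7 = -2 + (⅐)*1 = -2 + ⅐ = -13/7 ≈ -1.8571)
m*6 + 2 = -13/7*6 + 2 = -78/7 + 2 = -64/7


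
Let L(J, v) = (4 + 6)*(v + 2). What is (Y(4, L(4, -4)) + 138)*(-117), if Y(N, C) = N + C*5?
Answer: -4914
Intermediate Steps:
L(J, v) = 20 + 10*v (L(J, v) = 10*(2 + v) = 20 + 10*v)
Y(N, C) = N + 5*C
(Y(4, L(4, -4)) + 138)*(-117) = ((4 + 5*(20 + 10*(-4))) + 138)*(-117) = ((4 + 5*(20 - 40)) + 138)*(-117) = ((4 + 5*(-20)) + 138)*(-117) = ((4 - 100) + 138)*(-117) = (-96 + 138)*(-117) = 42*(-117) = -4914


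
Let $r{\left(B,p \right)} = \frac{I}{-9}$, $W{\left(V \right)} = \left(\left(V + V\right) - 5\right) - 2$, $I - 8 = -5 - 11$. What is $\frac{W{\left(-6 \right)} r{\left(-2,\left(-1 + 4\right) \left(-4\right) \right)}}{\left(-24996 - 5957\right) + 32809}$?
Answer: $- \frac{19}{2088} \approx -0.0090996$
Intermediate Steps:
$I = -8$ ($I = 8 - 16 = -8$)
$W{\left(V \right)} = -7 + 2 V$ ($W{\left(V \right)} = \left(2 V - 5\right) - 2 = \left(-5 + 2 V\right) - 2 = -7 + 2 V$)
$r{\left(B,p \right)} = \frac{8}{9}$ ($r{\left(B,p \right)} = - \frac{8}{-9} = \left(-8\right) \left(- \frac{1}{9}\right) = \frac{8}{9}$)
$\frac{W{\left(-6 \right)} r{\left(-2,\left(-1 + 4\right) \left(-4\right) \right)}}{\left(-24996 - 5957\right) + 32809} = \frac{\left(-7 + 2 \left(-6\right)\right) \frac{8}{9}}{\left(-24996 - 5957\right) + 32809} = \frac{\left(-7 - 12\right) \frac{8}{9}}{-30953 + 32809} = \frac{\left(-19\right) \frac{8}{9}}{1856} = \left(- \frac{152}{9}\right) \frac{1}{1856} = - \frac{19}{2088}$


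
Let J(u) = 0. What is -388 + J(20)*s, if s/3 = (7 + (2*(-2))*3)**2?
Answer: -388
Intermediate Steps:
s = 75 (s = 3*(7 + (2*(-2))*3)**2 = 3*(7 - 4*3)**2 = 3*(7 - 12)**2 = 3*(-5)**2 = 3*25 = 75)
-388 + J(20)*s = -388 + 0*75 = -388 + 0 = -388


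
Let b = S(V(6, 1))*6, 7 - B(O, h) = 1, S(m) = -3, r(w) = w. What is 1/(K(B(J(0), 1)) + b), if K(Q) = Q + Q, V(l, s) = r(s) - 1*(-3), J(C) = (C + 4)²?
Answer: -⅙ ≈ -0.16667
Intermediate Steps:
J(C) = (4 + C)²
V(l, s) = 3 + s (V(l, s) = s - 1*(-3) = s + 3 = 3 + s)
B(O, h) = 6 (B(O, h) = 7 - 1*1 = 7 - 1 = 6)
K(Q) = 2*Q
b = -18 (b = -3*6 = -18)
1/(K(B(J(0), 1)) + b) = 1/(2*6 - 18) = 1/(12 - 18) = 1/(-6) = -⅙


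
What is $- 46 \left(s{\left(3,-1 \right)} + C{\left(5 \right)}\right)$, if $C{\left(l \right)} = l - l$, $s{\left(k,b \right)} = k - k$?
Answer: $0$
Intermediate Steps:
$s{\left(k,b \right)} = 0$
$C{\left(l \right)} = 0$
$- 46 \left(s{\left(3,-1 \right)} + C{\left(5 \right)}\right) = - 46 \left(0 + 0\right) = \left(-46\right) 0 = 0$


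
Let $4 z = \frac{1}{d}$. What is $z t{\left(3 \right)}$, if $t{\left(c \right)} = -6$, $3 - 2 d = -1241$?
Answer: $- \frac{3}{1244} \approx -0.0024116$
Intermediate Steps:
$d = 622$ ($d = \frac{3}{2} - - \frac{1241}{2} = \frac{3}{2} + \frac{1241}{2} = 622$)
$z = \frac{1}{2488}$ ($z = \frac{1}{4 \cdot 622} = \frac{1}{4} \cdot \frac{1}{622} = \frac{1}{2488} \approx 0.00040193$)
$z t{\left(3 \right)} = \frac{1}{2488} \left(-6\right) = - \frac{3}{1244}$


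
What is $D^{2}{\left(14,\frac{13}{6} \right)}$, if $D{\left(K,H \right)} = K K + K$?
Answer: $44100$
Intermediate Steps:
$D{\left(K,H \right)} = K + K^{2}$ ($D{\left(K,H \right)} = K^{2} + K = K + K^{2}$)
$D^{2}{\left(14,\frac{13}{6} \right)} = \left(14 \left(1 + 14\right)\right)^{2} = \left(14 \cdot 15\right)^{2} = 210^{2} = 44100$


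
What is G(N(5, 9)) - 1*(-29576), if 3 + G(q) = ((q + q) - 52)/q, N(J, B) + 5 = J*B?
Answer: 295737/10 ≈ 29574.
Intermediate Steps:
N(J, B) = -5 + B*J (N(J, B) = -5 + J*B = -5 + B*J)
G(q) = -3 + (-52 + 2*q)/q (G(q) = -3 + ((q + q) - 52)/q = -3 + (2*q - 52)/q = -3 + (-52 + 2*q)/q)
G(N(5, 9)) - 1*(-29576) = (-52 - (-5 + 9*5))/(-5 + 9*5) - 1*(-29576) = (-52 - (-5 + 45))/(-5 + 45) + 29576 = (-52 - 1*40)/40 + 29576 = (-52 - 40)/40 + 29576 = (1/40)*(-92) + 29576 = -23/10 + 29576 = 295737/10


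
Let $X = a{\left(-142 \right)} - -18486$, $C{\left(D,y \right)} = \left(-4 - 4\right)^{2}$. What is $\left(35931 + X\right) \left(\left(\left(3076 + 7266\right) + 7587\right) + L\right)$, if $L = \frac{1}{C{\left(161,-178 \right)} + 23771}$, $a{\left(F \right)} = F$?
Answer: $\frac{4638750907180}{4767} \approx 9.731 \cdot 10^{8}$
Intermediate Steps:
$C{\left(D,y \right)} = 64$ ($C{\left(D,y \right)} = \left(-8\right)^{2} = 64$)
$X = 18344$ ($X = -142 - -18486 = -142 + 18486 = 18344$)
$L = \frac{1}{23835}$ ($L = \frac{1}{64 + 23771} = \frac{1}{23835} \approx 4.1955 \cdot 10^{-5}$)
$\left(35931 + X\right) \left(\left(\left(3076 + 7266\right) + 7587\right) + L\right) = \left(35931 + 18344\right) \left(\left(\left(3076 + 7266\right) + 7587\right) + \frac{1}{23835}\right) = 54275 \left(\left(10342 + 7587\right) + \frac{1}{23835}\right) = 54275 \left(17929 + \frac{1}{23835}\right) = 54275 \cdot \frac{427337716}{23835} = \frac{4638750907180}{4767}$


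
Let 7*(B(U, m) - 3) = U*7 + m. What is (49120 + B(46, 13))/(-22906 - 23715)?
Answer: -344196/326347 ≈ -1.0547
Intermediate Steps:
B(U, m) = 3 + U + m/7 (B(U, m) = 3 + (U*7 + m)/7 = 3 + (7*U + m)/7 = 3 + (m + 7*U)/7 = 3 + (U + m/7) = 3 + U + m/7)
(49120 + B(46, 13))/(-22906 - 23715) = (49120 + (3 + 46 + (⅐)*13))/(-22906 - 23715) = (49120 + (3 + 46 + 13/7))/(-46621) = (49120 + 356/7)*(-1/46621) = (344196/7)*(-1/46621) = -344196/326347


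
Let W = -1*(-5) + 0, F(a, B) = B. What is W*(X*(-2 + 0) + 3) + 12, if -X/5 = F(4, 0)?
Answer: 27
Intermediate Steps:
X = 0 (X = -5*0 = 0)
W = 5 (W = 5 + 0 = 5)
W*(X*(-2 + 0) + 3) + 12 = 5*(0*(-2 + 0) + 3) + 12 = 5*(0*(-2) + 3) + 12 = 5*(0 + 3) + 12 = 5*3 + 12 = 15 + 12 = 27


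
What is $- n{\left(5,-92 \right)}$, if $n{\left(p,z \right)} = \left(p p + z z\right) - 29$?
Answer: $-8460$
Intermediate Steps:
$n{\left(p,z \right)} = -29 + p^{2} + z^{2}$ ($n{\left(p,z \right)} = \left(p^{2} + z^{2}\right) - 29 = -29 + p^{2} + z^{2}$)
$- n{\left(5,-92 \right)} = - (-29 + 5^{2} + \left(-92\right)^{2}) = - (-29 + 25 + 8464) = \left(-1\right) 8460 = -8460$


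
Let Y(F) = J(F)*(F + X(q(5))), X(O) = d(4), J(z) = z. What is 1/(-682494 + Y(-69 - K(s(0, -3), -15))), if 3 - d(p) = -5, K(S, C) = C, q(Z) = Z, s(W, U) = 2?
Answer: -1/680010 ≈ -1.4706e-6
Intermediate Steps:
d(p) = 8 (d(p) = 3 - 1*(-5) = 3 + 5 = 8)
X(O) = 8
Y(F) = F*(8 + F) (Y(F) = F*(F + 8) = F*(8 + F))
1/(-682494 + Y(-69 - K(s(0, -3), -15))) = 1/(-682494 + (-69 - 1*(-15))*(8 + (-69 - 1*(-15)))) = 1/(-682494 + (-69 + 15)*(8 + (-69 + 15))) = 1/(-682494 - 54*(8 - 54)) = 1/(-682494 - 54*(-46)) = 1/(-682494 + 2484) = 1/(-680010) = -1/680010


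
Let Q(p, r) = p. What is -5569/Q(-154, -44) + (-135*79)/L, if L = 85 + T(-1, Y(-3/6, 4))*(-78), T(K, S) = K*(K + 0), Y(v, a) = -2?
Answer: -32723/22 ≈ -1487.4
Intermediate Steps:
T(K, S) = K² (T(K, S) = K*K = K²)
L = 7 (L = 85 + (-1)²*(-78) = 85 + 1*(-78) = 85 - 78 = 7)
-5569/Q(-154, -44) + (-135*79)/L = -5569/(-154) - 135*79/7 = -5569*(-1/154) - 10665*⅐ = 5569/154 - 10665/7 = -32723/22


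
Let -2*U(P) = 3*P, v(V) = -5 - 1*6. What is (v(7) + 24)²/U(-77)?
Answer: 338/231 ≈ 1.4632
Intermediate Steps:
v(V) = -11 (v(V) = -5 - 6 = -11)
U(P) = -3*P/2
(v(7) + 24)²/U(-77) = (-11 + 24)²/((-3/2*(-77))) = 13²/(231/2) = 169*(2/231) = 338/231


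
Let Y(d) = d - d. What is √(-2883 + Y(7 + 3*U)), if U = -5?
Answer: 31*I*√3 ≈ 53.694*I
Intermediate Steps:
Y(d) = 0
√(-2883 + Y(7 + 3*U)) = √(-2883 + 0) = √(-2883) = 31*I*√3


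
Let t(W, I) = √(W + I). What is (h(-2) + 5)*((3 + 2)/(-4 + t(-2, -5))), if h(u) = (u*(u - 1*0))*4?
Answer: -420/23 - 105*I*√7/23 ≈ -18.261 - 12.078*I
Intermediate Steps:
h(u) = 4*u² (h(u) = (u*(u + 0))*4 = (u*u)*4 = u²*4 = 4*u²)
t(W, I) = √(I + W)
(h(-2) + 5)*((3 + 2)/(-4 + t(-2, -5))) = (4*(-2)² + 5)*((3 + 2)/(-4 + √(-5 - 2))) = (4*4 + 5)*(5/(-4 + √(-7))) = (16 + 5)*(5/(-4 + I*√7)) = 21*(5/(-4 + I*√7)) = 105/(-4 + I*√7)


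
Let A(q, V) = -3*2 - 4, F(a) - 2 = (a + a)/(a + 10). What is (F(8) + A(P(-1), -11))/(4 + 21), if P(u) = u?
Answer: -64/225 ≈ -0.28444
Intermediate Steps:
F(a) = 2 + 2*a/(10 + a) (F(a) = 2 + (a + a)/(a + 10) = 2 + (2*a)/(10 + a) = 2 + 2*a/(10 + a))
A(q, V) = -10 (A(q, V) = -6 - 4 = -10)
(F(8) + A(P(-1), -11))/(4 + 21) = (4*(5 + 8)/(10 + 8) - 10)/(4 + 21) = (4*13/18 - 10)/25 = (4*(1/18)*13 - 10)/25 = (26/9 - 10)/25 = (1/25)*(-64/9) = -64/225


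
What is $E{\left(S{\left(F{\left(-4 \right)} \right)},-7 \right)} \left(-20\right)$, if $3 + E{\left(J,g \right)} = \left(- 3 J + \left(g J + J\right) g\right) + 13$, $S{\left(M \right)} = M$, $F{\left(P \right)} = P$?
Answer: $2920$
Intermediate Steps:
$E{\left(J,g \right)} = 10 - 3 J + g \left(J + J g\right)$ ($E{\left(J,g \right)} = -3 - \left(-13 + 3 J - \left(g J + J\right) g\right) = -3 - \left(-13 + 3 J - \left(J g + J\right) g\right) = -3 - \left(-13 + 3 J - \left(J + J g\right) g\right) = -3 - \left(-13 + 3 J - g \left(J + J g\right)\right) = -3 + \left(13 - 3 J + g \left(J + J g\right)\right) = 10 - 3 J + g \left(J + J g\right)$)
$E{\left(S{\left(F{\left(-4 \right)} \right)},-7 \right)} \left(-20\right) = \left(10 - -12 - -28 - 4 \left(-7\right)^{2}\right) \left(-20\right) = \left(10 + 12 + 28 - 196\right) \left(-20\right) = \left(-146\right) \left(-20\right) = 2920$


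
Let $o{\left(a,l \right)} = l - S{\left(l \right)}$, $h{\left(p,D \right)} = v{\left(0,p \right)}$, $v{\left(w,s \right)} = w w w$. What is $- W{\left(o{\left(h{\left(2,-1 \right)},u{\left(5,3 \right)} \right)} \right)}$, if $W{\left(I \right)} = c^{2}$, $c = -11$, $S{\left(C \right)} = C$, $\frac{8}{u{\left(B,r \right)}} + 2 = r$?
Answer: $-121$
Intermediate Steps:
$u{\left(B,r \right)} = \frac{8}{-2 + r}$
$v{\left(w,s \right)} = w^{3}$ ($v{\left(w,s \right)} = w^{2} w = w^{3}$)
$h{\left(p,D \right)} = 0$ ($h{\left(p,D \right)} = 0^{3} = 0$)
$o{\left(a,l \right)} = 0$ ($o{\left(a,l \right)} = l - l = 0$)
$W{\left(I \right)} = 121$ ($W{\left(I \right)} = \left(-11\right)^{2} = 121$)
$- W{\left(o{\left(h{\left(2,-1 \right)},u{\left(5,3 \right)} \right)} \right)} = \left(-1\right) 121 = -121$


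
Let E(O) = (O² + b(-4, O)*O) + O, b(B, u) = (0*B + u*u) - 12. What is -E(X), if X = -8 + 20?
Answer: -1740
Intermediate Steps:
X = 12
b(B, u) = -12 + u² (b(B, u) = (0 + u²) - 12 = u² - 12 = -12 + u²)
E(O) = O + O² + O*(-12 + O²) (E(O) = (O² + (-12 + O²)*O) + O = (O² + O*(-12 + O²)) + O = O + O² + O*(-12 + O²))
-E(X) = -12*(-11 + 12 + 12²) = -12*(-11 + 12 + 144) = -12*145 = -1*1740 = -1740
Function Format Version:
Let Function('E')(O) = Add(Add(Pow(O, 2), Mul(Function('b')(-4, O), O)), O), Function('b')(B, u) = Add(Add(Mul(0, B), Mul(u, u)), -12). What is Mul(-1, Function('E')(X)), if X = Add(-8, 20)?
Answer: -1740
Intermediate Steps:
X = 12
Function('b')(B, u) = Add(-12, Pow(u, 2)) (Function('b')(B, u) = Add(Add(0, Pow(u, 2)), -12) = Add(Pow(u, 2), -12) = Add(-12, Pow(u, 2)))
Function('E')(O) = Add(O, Pow(O, 2), Mul(O, Add(-12, Pow(O, 2)))) (Function('E')(O) = Add(Add(Pow(O, 2), Mul(Add(-12, Pow(O, 2)), O)), O) = Add(Add(Pow(O, 2), Mul(O, Add(-12, Pow(O, 2)))), O) = Add(O, Pow(O, 2), Mul(O, Add(-12, Pow(O, 2)))))
Mul(-1, Function('E')(X)) = Mul(-1, Mul(12, Add(-11, 12, Pow(12, 2)))) = Mul(-1, Mul(12, Add(-11, 12, 144))) = Mul(-1, Mul(12, 145)) = Mul(-1, 1740) = -1740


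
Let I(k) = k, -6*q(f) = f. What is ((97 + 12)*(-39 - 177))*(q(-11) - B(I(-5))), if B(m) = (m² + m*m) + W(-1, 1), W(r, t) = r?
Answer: 1110492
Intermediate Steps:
q(f) = -f/6
B(m) = -1 + 2*m² (B(m) = (m² + m*m) - 1 = (m² + m²) - 1 = 2*m² - 1 = -1 + 2*m²)
((97 + 12)*(-39 - 177))*(q(-11) - B(I(-5))) = ((97 + 12)*(-39 - 177))*(-⅙*(-11) - (-1 + 2*(-5)²)) = (109*(-216))*(11/6 - (-1 + 2*25)) = -23544*(11/6 - (-1 + 50)) = -23544*(11/6 - 1*49) = -23544*(11/6 - 49) = -23544*(-283/6) = 1110492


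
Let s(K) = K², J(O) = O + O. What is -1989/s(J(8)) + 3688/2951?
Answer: -4925411/755456 ≈ -6.5198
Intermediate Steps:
J(O) = 2*O
-1989/s(J(8)) + 3688/2951 = -1989/((2*8)²) + 3688/2951 = -1989/(16²) + 3688*(1/2951) = -1989/256 + 3688/2951 = -4925411/755456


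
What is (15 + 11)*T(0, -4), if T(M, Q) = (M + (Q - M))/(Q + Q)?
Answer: 13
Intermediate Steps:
T(M, Q) = 1/2 (T(M, Q) = Q/((2*Q)) = Q*(1/(2*Q)) = 1/2)
(15 + 11)*T(0, -4) = (15 + 11)*(1/2) = 26*(1/2) = 13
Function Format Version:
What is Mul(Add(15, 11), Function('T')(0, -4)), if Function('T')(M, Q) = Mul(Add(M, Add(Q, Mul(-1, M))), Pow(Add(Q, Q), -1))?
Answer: 13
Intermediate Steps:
Function('T')(M, Q) = Rational(1, 2) (Function('T')(M, Q) = Mul(Q, Pow(Mul(2, Q), -1)) = Mul(Q, Mul(Rational(1, 2), Pow(Q, -1))) = Rational(1, 2))
Mul(Add(15, 11), Function('T')(0, -4)) = Mul(Add(15, 11), Rational(1, 2)) = Mul(26, Rational(1, 2)) = 13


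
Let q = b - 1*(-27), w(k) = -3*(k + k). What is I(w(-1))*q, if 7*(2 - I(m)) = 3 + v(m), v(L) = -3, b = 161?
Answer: 376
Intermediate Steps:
w(k) = -6*k
I(m) = 2 (I(m) = 2 - (3 - 3)/7 = 2 - 1/7*0 = 2 + 0 = 2)
q = 188 (q = 161 - 1*(-27) = 161 + 27 = 188)
I(w(-1))*q = 2*188 = 376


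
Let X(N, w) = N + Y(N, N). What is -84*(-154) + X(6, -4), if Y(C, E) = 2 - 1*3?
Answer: 12941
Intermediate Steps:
Y(C, E) = -1 (Y(C, E) = 2 - 3 = -1)
X(N, w) = -1 + N (X(N, w) = N - 1 = -1 + N)
-84*(-154) + X(6, -4) = -84*(-154) + (-1 + 6) = 12936 + 5 = 12941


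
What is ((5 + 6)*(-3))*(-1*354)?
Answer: 11682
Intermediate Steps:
((5 + 6)*(-3))*(-1*354) = (11*(-3))*(-354) = -33*(-354) = 11682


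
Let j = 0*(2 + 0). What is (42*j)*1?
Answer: 0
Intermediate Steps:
j = 0 (j = 0*2 = 0)
(42*j)*1 = (42*0)*1 = 0*1 = 0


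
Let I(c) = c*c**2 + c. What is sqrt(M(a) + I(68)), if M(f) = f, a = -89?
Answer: 73*sqrt(59) ≈ 560.72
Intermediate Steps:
I(c) = c + c**3 (I(c) = c**3 + c = c + c**3)
sqrt(M(a) + I(68)) = sqrt(-89 + (68 + 68**3)) = sqrt(-89 + (68 + 314432)) = sqrt(-89 + 314500) = sqrt(314411) = 73*sqrt(59)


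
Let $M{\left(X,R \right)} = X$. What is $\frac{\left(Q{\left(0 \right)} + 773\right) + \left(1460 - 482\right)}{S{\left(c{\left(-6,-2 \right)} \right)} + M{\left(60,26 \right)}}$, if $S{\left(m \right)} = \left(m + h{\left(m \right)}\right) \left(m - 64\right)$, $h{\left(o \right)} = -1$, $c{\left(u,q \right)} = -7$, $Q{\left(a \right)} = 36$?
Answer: $\frac{1787}{628} \approx 2.8455$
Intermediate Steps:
$S{\left(m \right)} = \left(-1 + m\right) \left(-64 + m\right)$ ($S{\left(m \right)} = \left(m - 1\right) \left(m - 64\right) = \left(-1 + m\right) \left(-64 + m\right)$)
$\frac{\left(Q{\left(0 \right)} + 773\right) + \left(1460 - 482\right)}{S{\left(c{\left(-6,-2 \right)} \right)} + M{\left(60,26 \right)}} = \frac{\left(36 + 773\right) + \left(1460 - 482\right)}{\left(64 + \left(-7\right)^{2} - -455\right) + 60} = \frac{809 + 978}{\left(64 + 49 + 455\right) + 60} = \frac{1787}{568 + 60} = \frac{1787}{628}$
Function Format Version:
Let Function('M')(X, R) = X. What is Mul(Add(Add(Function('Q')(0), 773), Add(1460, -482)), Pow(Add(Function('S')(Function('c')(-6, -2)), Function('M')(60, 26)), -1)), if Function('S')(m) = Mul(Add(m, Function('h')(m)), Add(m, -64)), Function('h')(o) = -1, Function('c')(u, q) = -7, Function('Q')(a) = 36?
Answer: Rational(1787, 628) ≈ 2.8455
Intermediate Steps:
Function('S')(m) = Mul(Add(-1, m), Add(-64, m)) (Function('S')(m) = Mul(Add(m, -1), Add(m, -64)) = Mul(Add(-1, m), Add(-64, m)))
Mul(Add(Add(Function('Q')(0), 773), Add(1460, -482)), Pow(Add(Function('S')(Function('c')(-6, -2)), Function('M')(60, 26)), -1)) = Mul(Add(Add(36, 773), Add(1460, -482)), Pow(Add(Add(64, Pow(-7, 2), Mul(-65, -7)), 60), -1)) = Mul(Add(809, 978), Pow(Add(Add(64, 49, 455), 60), -1)) = Mul(1787, Pow(Add(568, 60), -1)) = Mul(1787, Pow(628, -1)) = Mul(1787, Rational(1, 628)) = Rational(1787, 628)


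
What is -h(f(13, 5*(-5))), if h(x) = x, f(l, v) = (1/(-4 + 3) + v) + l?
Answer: 13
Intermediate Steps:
f(l, v) = -1 + l + v (f(l, v) = (1/(-1) + v) + l = (-1 + v) + l = -1 + l + v)
-h(f(13, 5*(-5))) = -(-1 + 13 + 5*(-5)) = -(-1 + 13 - 25) = -1*(-13) = 13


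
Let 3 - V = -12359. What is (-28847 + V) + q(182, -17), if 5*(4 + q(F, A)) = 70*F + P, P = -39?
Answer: -69744/5 ≈ -13949.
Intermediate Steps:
q(F, A) = -59/5 + 14*F (q(F, A) = -4 + (70*F - 39)/5 = -4 + (-39 + 70*F)/5 = -4 + (-39/5 + 14*F) = -59/5 + 14*F)
V = 12362 (V = 3 - 1*(-12359) = 3 + 12359 = 12362)
(-28847 + V) + q(182, -17) = (-28847 + 12362) + (-59/5 + 14*182) = -16485 + (-59/5 + 2548) = -16485 + 12681/5 = -69744/5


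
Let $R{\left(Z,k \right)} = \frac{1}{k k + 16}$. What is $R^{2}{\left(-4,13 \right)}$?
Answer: $\frac{1}{34225} \approx 2.9218 \cdot 10^{-5}$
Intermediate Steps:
$R{\left(Z,k \right)} = \frac{1}{16 + k^{2}}$ ($R{\left(Z,k \right)} = \frac{1}{k^{2} + 16} = \frac{1}{16 + k^{2}}$)
$R^{2}{\left(-4,13 \right)} = \left(\frac{1}{16 + 13^{2}}\right)^{2} = \left(\frac{1}{16 + 169}\right)^{2} = \left(\frac{1}{185}\right)^{2} = \frac{1}{34225}$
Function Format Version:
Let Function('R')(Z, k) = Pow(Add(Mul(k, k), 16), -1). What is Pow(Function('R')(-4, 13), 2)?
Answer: Rational(1, 34225) ≈ 2.9218e-5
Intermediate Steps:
Function('R')(Z, k) = Pow(Add(16, Pow(k, 2)), -1) (Function('R')(Z, k) = Pow(Add(Pow(k, 2), 16), -1) = Pow(Add(16, Pow(k, 2)), -1))
Pow(Function('R')(-4, 13), 2) = Pow(Pow(Add(16, Pow(13, 2)), -1), 2) = Pow(Pow(Add(16, 169), -1), 2) = Pow(Pow(185, -1), 2) = Pow(Rational(1, 185), 2) = Rational(1, 34225)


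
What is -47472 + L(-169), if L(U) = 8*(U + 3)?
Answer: -48800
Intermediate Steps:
L(U) = 24 + 8*U (L(U) = 8*(3 + U) = 24 + 8*U)
-47472 + L(-169) = -47472 + (24 + 8*(-169)) = -47472 + (24 - 1352) = -47472 - 1328 = -48800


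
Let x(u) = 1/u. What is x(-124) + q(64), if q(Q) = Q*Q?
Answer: 507903/124 ≈ 4096.0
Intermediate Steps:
q(Q) = Q²
x(-124) + q(64) = 1/(-124) + 64² = -1/124 + 4096 = 507903/124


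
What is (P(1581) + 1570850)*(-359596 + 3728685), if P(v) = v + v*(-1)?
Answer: 5292333455650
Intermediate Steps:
P(v) = 0 (P(v) = v - v = 0)
(P(1581) + 1570850)*(-359596 + 3728685) = (0 + 1570850)*(-359596 + 3728685) = 1570850*3369089 = 5292333455650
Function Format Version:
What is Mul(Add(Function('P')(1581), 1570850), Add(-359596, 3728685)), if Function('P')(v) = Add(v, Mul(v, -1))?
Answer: 5292333455650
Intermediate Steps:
Function('P')(v) = 0 (Function('P')(v) = Add(v, Mul(-1, v)) = 0)
Mul(Add(Function('P')(1581), 1570850), Add(-359596, 3728685)) = Mul(Add(0, 1570850), Add(-359596, 3728685)) = Mul(1570850, 3369089) = 5292333455650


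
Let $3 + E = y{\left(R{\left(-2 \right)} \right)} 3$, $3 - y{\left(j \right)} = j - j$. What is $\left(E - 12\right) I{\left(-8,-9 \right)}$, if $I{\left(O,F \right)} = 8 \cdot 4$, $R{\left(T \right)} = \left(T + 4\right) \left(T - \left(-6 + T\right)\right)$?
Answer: $-192$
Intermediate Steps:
$R{\left(T \right)} = 24 + 6 T$ ($R{\left(T \right)} = \left(4 + T\right) 6 = 24 + 6 T$)
$y{\left(j \right)} = 3$ ($y{\left(j \right)} = 3 - \left(j - j\right) = 3 - 0 = 3 + 0 = 3$)
$E = 6$ ($E = -3 + 3 \cdot 3 = -3 + 9 = 6$)
$I{\left(O,F \right)} = 32$
$\left(E - 12\right) I{\left(-8,-9 \right)} = \left(6 - 12\right) 32 = \left(-6\right) 32 = -192$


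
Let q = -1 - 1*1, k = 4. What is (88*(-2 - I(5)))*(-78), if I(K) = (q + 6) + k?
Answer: 68640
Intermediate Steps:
q = -2 (q = -1 - 1 = -2)
I(K) = 8 (I(K) = (-2 + 6) + 4 = 4 + 4 = 8)
(88*(-2 - I(5)))*(-78) = (88*(-2 - 1*8))*(-78) = (88*(-2 - 8))*(-78) = (88*(-10))*(-78) = -880*(-78) = 68640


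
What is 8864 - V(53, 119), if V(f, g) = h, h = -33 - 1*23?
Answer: 8920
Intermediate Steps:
h = -56 (h = -33 - 23 = -56)
V(f, g) = -56
8864 - V(53, 119) = 8864 - 1*(-56) = 8864 + 56 = 8920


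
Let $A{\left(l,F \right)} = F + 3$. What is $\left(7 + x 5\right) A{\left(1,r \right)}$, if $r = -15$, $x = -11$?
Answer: $576$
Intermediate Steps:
$A{\left(l,F \right)} = 3 + F$
$\left(7 + x 5\right) A{\left(1,r \right)} = \left(7 - 55\right) \left(3 - 15\right) = \left(7 - 55\right) \left(-12\right) = \left(-48\right) \left(-12\right) = 576$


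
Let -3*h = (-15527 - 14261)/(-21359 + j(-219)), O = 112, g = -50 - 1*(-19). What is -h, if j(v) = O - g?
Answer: 7447/15912 ≈ 0.46801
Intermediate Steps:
g = -31 (g = -50 + 19 = -31)
j(v) = 143 (j(v) = 112 - 1*(-31) = 112 + 31 = 143)
h = -7447/15912 (h = -(-15527 - 14261)/(3*(-21359 + 143)) = -(-29788)/(3*(-21216)) = -(-29788)*(-1)/(3*21216) = -⅓*7447/5304 = -7447/15912 ≈ -0.46801)
-h = -1*(-7447/15912) = 7447/15912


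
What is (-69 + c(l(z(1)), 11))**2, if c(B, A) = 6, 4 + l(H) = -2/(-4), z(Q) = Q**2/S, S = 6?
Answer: 3969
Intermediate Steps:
z(Q) = Q**2/6
l(H) = -7/2 (l(H) = -4 - 2/(-4) = -4 - 2*(-1/4) = -4 + 1/2 = -7/2)
(-69 + c(l(z(1)), 11))**2 = (-69 + 6)**2 = (-63)**2 = 3969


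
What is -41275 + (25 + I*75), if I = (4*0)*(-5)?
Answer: -41250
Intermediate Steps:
I = 0 (I = 0*(-5) = 0)
-41275 + (25 + I*75) = -41275 + (25 + 0*75) = -41275 + (25 + 0) = -41275 + 25 = -41250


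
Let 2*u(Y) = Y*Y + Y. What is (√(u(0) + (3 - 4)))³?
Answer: -I ≈ -1.0*I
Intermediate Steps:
u(Y) = Y/2 + Y²/2 (u(Y) = (Y*Y + Y)/2 = (Y² + Y)/2 = (Y + Y²)/2 = Y/2 + Y²/2)
(√(u(0) + (3 - 4)))³ = (√((½)*0*(1 + 0) + (3 - 4)))³ = (√((½)*0*1 - 1))³ = (√(0 - 1))³ = (√(-1))³ = I³ = -I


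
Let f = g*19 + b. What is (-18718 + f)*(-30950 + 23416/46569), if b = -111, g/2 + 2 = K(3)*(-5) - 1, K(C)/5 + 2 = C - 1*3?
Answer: 430944853066/817 ≈ 5.2747e+8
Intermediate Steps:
K(C) = -25 + 5*C (K(C) = -10 + 5*(C - 1*3) = -10 + 5*(C - 3) = -10 + 5*(-3 + C) = -10 + (-15 + 5*C) = -25 + 5*C)
g = 94 (g = -4 + 2*((-25 + 5*3)*(-5) - 1) = -4 + 2*((-25 + 15)*(-5) - 1) = -4 + 2*(-10*(-5) - 1) = -4 + 2*(50 - 1) = -4 + 2*49 = -4 + 98 = 94)
f = 1675 (f = 94*19 - 111 = 1786 - 111 = 1675)
(-18718 + f)*(-30950 + 23416/46569) = (-18718 + 1675)*(-30950 + 23416/46569) = -17043*(-30950 + 23416*(1/46569)) = -17043*(-30950 + 23416/46569) = -17043*(-1441287134/46569) = 430944853066/817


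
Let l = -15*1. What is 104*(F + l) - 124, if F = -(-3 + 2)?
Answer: -1580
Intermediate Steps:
l = -15
F = 1 (F = -1*(-1) = 1)
104*(F + l) - 124 = 104*(1 - 15) - 124 = 104*(-14) - 124 = -1456 - 124 = -1580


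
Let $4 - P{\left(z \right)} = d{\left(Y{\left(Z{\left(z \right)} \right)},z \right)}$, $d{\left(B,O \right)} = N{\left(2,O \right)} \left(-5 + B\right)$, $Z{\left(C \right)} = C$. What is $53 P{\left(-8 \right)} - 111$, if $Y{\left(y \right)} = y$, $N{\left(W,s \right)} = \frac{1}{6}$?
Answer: $\frac{1295}{6} \approx 215.83$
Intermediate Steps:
$N{\left(W,s \right)} = \frac{1}{6}$
$d{\left(B,O \right)} = - \frac{5}{6} + \frac{B}{6}$ ($d{\left(B,O \right)} = \frac{-5 + B}{6} = - \frac{5}{6} + \frac{B}{6}$)
$P{\left(z \right)} = \frac{29}{6} - \frac{z}{6}$ ($P{\left(z \right)} = 4 - \left(- \frac{5}{6} + \frac{z}{6}\right) = \frac{29}{6} - \frac{z}{6}$)
$53 P{\left(-8 \right)} - 111 = 53 \left(\frac{29}{6} - - \frac{4}{3}\right) - 111 = 53 \left(\frac{29}{6} + \frac{4}{3}\right) - 111 = 53 \cdot \frac{37}{6} - 111 = \frac{1961}{6} - 111 = \frac{1295}{6}$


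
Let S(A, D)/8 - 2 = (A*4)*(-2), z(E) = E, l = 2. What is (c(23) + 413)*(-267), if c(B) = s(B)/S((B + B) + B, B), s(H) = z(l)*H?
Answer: -242590059/2200 ≈ -1.1027e+5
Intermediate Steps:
S(A, D) = 16 - 64*A (S(A, D) = 16 + 8*((A*4)*(-2)) = 16 + 8*((4*A)*(-2)) = 16 + 8*(-8*A) = 16 - 64*A)
s(H) = 2*H
c(B) = 2*B/(16 - 192*B) (c(B) = (2*B)/(16 - 64*((B + B) + B)) = (2*B)/(16 - 64*(2*B + B)) = (2*B)/(16 - 192*B) = 2*B/(16 - 192*B))
(c(23) + 413)*(-267) = (-1*23/(-8 + 96*23) + 413)*(-267) = (-1*23/(-8 + 2208) + 413)*(-267) = (-1*23/2200 + 413)*(-267) = (-1*23*1/2200 + 413)*(-267) = (-23/2200 + 413)*(-267) = (908577/2200)*(-267) = -242590059/2200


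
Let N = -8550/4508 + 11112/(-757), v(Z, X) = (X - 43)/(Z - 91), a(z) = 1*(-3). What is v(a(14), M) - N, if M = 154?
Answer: 617292426/40097533 ≈ 15.395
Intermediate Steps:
a(z) = -3
v(Z, X) = (-43 + X)/(-91 + Z)
N = -28282623/1706278 (N = -8550*1/4508 + 11112*(-1/757) = -4275/2254 - 11112/757 = -28282623/1706278 ≈ -16.576)
v(a(14), M) - N = (-43 + 154)/(-91 - 3) - 1*(-28282623/1706278) = 111/(-94) + 28282623/1706278 = -1/94*111 + 28282623/1706278 = -111/94 + 28282623/1706278 = 617292426/40097533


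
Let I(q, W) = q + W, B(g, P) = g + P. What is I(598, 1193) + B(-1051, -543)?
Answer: 197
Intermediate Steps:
B(g, P) = P + g
I(q, W) = W + q
I(598, 1193) + B(-1051, -543) = (1193 + 598) + (-543 - 1051) = 1791 - 1594 = 197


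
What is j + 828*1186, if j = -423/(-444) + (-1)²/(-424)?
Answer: 15405756413/15688 ≈ 9.8201e+5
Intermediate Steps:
j = 14909/15688 (j = -423*(-1/444) + 1*(-1/424) = 141/148 - 1/424 = 14909/15688 ≈ 0.95034)
j + 828*1186 = 14909/15688 + 828*1186 = 14909/15688 + 982008 = 15405756413/15688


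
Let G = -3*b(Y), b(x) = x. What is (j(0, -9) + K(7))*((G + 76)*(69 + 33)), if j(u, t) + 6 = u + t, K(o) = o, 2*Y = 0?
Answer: -62016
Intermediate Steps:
Y = 0 (Y = (1/2)*0 = 0)
G = 0 (G = -3*0 = 0)
j(u, t) = -6 + t + u (j(u, t) = -6 + (u + t) = -6 + (t + u) = -6 + t + u)
(j(0, -9) + K(7))*((G + 76)*(69 + 33)) = ((-6 - 9 + 0) + 7)*((0 + 76)*(69 + 33)) = (-15 + 7)*(76*102) = -8*7752 = -62016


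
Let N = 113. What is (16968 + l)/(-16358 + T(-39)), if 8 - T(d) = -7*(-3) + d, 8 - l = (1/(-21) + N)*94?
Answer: -33382/85743 ≈ -0.38933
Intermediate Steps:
l = -222800/21 (l = 8 - (1/(-21) + 113)*94 = 8 - (-1/21 + 113)*94 = 8 - 2372*94/21 = 8 - 1*222968/21 = 8 - 222968/21 = -222800/21 ≈ -10610.)
T(d) = -13 - d (T(d) = 8 - (-7*(-3) + d) = 8 - (21 + d) = 8 + (-21 - d) = -13 - d)
(16968 + l)/(-16358 + T(-39)) = (16968 - 222800/21)/(-16358 + (-13 - 1*(-39))) = 133528/(21*(-16358 + (-13 + 39))) = 133528/(21*(-16358 + 26)) = (133528/21)/(-16332) = (133528/21)*(-1/16332) = -33382/85743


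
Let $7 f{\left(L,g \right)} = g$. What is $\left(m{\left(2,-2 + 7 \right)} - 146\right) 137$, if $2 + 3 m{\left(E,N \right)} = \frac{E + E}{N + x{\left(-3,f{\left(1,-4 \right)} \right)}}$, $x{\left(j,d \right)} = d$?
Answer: $- \frac{1864844}{93} \approx -20052.0$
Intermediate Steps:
$f{\left(L,g \right)} = \frac{g}{7}$
$m{\left(E,N \right)} = - \frac{2}{3} + \frac{2 E}{3 \left(- \frac{4}{7} + N\right)}$ ($m{\left(E,N \right)} = - \frac{2}{3} + \frac{\left(E + E\right) \frac{1}{N + \frac{1}{7} \left(-4\right)}}{3} = - \frac{2}{3} + \frac{2 E \frac{1}{N - \frac{4}{7}}}{3} = - \frac{2}{3} + \frac{2 E \frac{1}{- \frac{4}{7} + N}}{3} = - \frac{2}{3} + \frac{2 E}{3 \left(- \frac{4}{7} + N\right)}$)
$\left(m{\left(2,-2 + 7 \right)} - 146\right) 137 = \left(\frac{2 \left(4 - 7 \left(-2 + 7\right) + 7 \cdot 2\right)}{3 \left(-4 + 7 \left(-2 + 7\right)\right)} - 146\right) 137 = \left(\frac{2 \left(4 - 35 + 14\right)}{3 \left(-4 + 7 \cdot 5\right)} - 146\right) 137 = \left(\frac{2 \left(4 - 35 + 14\right)}{3 \left(-4 + 35\right)} - 146\right) 137 = \left(\frac{2}{3} \cdot \frac{1}{31} \left(-17\right) - 146\right) 137 = \left(- \frac{34}{93} - 146\right) 137 = \left(- \frac{13612}{93}\right) 137 = - \frac{1864844}{93}$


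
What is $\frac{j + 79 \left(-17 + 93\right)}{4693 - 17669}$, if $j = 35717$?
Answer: $- \frac{41721}{12976} \approx -3.2152$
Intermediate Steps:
$\frac{j + 79 \left(-17 + 93\right)}{4693 - 17669} = \frac{35717 + 79 \left(-17 + 93\right)}{4693 - 17669} = \frac{35717 + 79 \cdot 76}{-12976} = \left(35717 + 6004\right) \left(- \frac{1}{12976}\right) = 41721 \left(- \frac{1}{12976}\right) = - \frac{41721}{12976}$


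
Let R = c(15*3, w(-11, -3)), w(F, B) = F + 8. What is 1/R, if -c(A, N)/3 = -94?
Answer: 1/282 ≈ 0.0035461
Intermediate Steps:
w(F, B) = 8 + F
c(A, N) = 282 (c(A, N) = -3*(-94) = 282)
R = 282
1/R = 1/282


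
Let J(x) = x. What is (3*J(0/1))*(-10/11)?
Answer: 0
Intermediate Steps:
(3*J(0/1))*(-10/11) = (3*(0/1))*(-10/11) = (3*(0*1))*(-10*1/11) = (3*0)*(-10/11) = 0*(-10/11) = 0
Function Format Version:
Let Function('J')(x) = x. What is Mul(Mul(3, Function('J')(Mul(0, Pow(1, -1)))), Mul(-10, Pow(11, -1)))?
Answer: 0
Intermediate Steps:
Mul(Mul(3, Function('J')(Mul(0, Pow(1, -1)))), Mul(-10, Pow(11, -1))) = Mul(Mul(3, Mul(0, Pow(1, -1))), Mul(-10, Pow(11, -1))) = Mul(Mul(3, Mul(0, 1)), Mul(-10, Rational(1, 11))) = Mul(Mul(3, 0), Rational(-10, 11)) = Mul(0, Rational(-10, 11)) = 0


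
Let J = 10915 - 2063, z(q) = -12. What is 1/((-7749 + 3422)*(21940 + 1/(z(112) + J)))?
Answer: -8840/839219923527 ≈ -1.0534e-8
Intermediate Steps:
J = 8852
1/((-7749 + 3422)*(21940 + 1/(z(112) + J))) = 1/((-7749 + 3422)*(21940 + 1/(-12 + 8852))) = 1/(-4327*(21940 + 1/8840)) = 1/(-4327*193949601/8840) = 1/(-839219923527/8840) = -8840/839219923527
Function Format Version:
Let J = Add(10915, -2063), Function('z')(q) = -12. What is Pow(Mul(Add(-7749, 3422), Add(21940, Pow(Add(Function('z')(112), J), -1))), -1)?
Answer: Rational(-8840, 839219923527) ≈ -1.0534e-8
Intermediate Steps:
J = 8852
Pow(Mul(Add(-7749, 3422), Add(21940, Pow(Add(Function('z')(112), J), -1))), -1) = Pow(Mul(Add(-7749, 3422), Add(21940, Pow(Add(-12, 8852), -1))), -1) = Pow(Mul(-4327, Add(21940, Pow(8840, -1))), -1) = Pow(Mul(-4327, Add(21940, Rational(1, 8840))), -1) = Pow(Mul(-4327, Rational(193949601, 8840)), -1) = Pow(Rational(-839219923527, 8840), -1) = Rational(-8840, 839219923527)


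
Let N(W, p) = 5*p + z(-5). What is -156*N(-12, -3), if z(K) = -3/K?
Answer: 11232/5 ≈ 2246.4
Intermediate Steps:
N(W, p) = ⅗ + 5*p (N(W, p) = 5*p - 3/(-5) = 5*p - 3*(-⅕) = 5*p + ⅗ = ⅗ + 5*p)
-156*N(-12, -3) = -156*(⅗ + 5*(-3)) = -156*(⅗ - 15) = -156*(-72/5) = 11232/5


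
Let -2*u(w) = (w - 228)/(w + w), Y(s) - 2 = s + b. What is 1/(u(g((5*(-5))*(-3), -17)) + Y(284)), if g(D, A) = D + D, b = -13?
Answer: 100/27313 ≈ 0.0036613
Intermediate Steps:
Y(s) = -11 + s (Y(s) = 2 + (s - 13) = 2 + (-13 + s) = -11 + s)
g(D, A) = 2*D
u(w) = -(-228 + w)/(4*w) (u(w) = -(w - 228)/(2*(w + w)) = -(-228 + w)/(2*(2*w)) = -(-228 + w)*1/(2*w)/2 = -(-228 + w)/(4*w))
1/(u(g((5*(-5))*(-3), -17)) + Y(284)) = 1/((228 - 2*(5*(-5))*(-3))/(4*((2*((5*(-5))*(-3))))) + (-11 + 284)) = 1/((228 - 2*(-25*(-3)))/(4*((2*(-25*(-3))))) + 273) = 1/((228 - 2*75)/(4*((2*75))) + 273) = 1/((¼)*(228 - 1*150)/150 + 273) = 1/((¼)*(1/150)*(228 - 150) + 273) = 1/((¼)*(1/150)*78 + 273) = 1/(13/100 + 273) = 1/(27313/100) = 100/27313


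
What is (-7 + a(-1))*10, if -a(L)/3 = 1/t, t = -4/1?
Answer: -125/2 ≈ -62.500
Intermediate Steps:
t = -4 (t = -4*1 = -4)
a(L) = ¾ (a(L) = -3/(-4) = -3*(-¼) = ¾)
(-7 + a(-1))*10 = (-7 + ¾)*10 = -25/4*10 = -125/2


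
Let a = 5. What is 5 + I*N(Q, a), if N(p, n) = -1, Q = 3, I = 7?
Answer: -2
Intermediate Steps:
5 + I*N(Q, a) = 5 + 7*(-1) = 5 - 7 = -2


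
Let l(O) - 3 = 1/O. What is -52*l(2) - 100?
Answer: -282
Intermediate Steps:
l(O) = 3 + 1/O
-52*l(2) - 100 = -52*(3 + 1/2) - 100 = -52*(3 + ½) - 100 = -52*7/2 - 100 = -182 - 100 = -282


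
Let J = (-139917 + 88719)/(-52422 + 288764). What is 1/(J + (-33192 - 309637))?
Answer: -118171/40512471358 ≈ -2.9169e-6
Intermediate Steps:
J = -25599/118171 (J = -51198/236342 = -51198*1/236342 = -25599/118171 ≈ -0.21663)
1/(J + (-33192 - 309637)) = 1/(-25599/118171 + (-33192 - 309637)) = 1/(-25599/118171 - 342829) = 1/(-40512471358/118171) = -118171/40512471358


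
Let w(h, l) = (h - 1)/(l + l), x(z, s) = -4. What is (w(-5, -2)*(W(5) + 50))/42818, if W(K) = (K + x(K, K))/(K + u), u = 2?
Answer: 1053/599452 ≈ 0.0017566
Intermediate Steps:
w(h, l) = (-1 + h)/(2*l) (w(h, l) = (-1 + h)/((2*l)) = (-1 + h)*(1/(2*l)) = (-1 + h)/(2*l))
W(K) = (-4 + K)/(2 + K) (W(K) = (K - 4)/(K + 2) = (-4 + K)/(2 + K))
(w(-5, -2)*(W(5) + 50))/42818 = (((1/2)*(-1 - 5)/(-2))*((-4 + 5)/(2 + 5) + 50))/42818 = (((1/2)*(-1/2)*(-6))*(1/7 + 50))*(1/42818) = (3*((1/7)*1 + 50)/2)*(1/42818) = (3*(1/7 + 50)/2)*(1/42818) = ((3/2)*(351/7))*(1/42818) = (1053/14)*(1/42818) = 1053/599452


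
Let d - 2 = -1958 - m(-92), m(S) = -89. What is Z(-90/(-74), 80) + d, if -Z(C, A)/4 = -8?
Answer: -1835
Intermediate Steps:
Z(C, A) = 32 (Z(C, A) = -4*(-8) = 32)
d = -1867 (d = 2 + (-1958 - 1*(-89)) = 2 + (-1958 + 89) = 2 - 1869 = -1867)
Z(-90/(-74), 80) + d = 32 - 1867 = -1835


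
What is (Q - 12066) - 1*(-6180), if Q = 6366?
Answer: 480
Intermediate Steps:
(Q - 12066) - 1*(-6180) = (6366 - 12066) - 1*(-6180) = -5700 + 6180 = 480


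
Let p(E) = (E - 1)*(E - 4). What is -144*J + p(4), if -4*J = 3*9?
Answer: 972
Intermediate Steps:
J = -27/4 (J = -3*9/4 = -¼*27 = -27/4 ≈ -6.7500)
p(E) = (-1 + E)*(-4 + E)
-144*J + p(4) = -144*(-27/4) + (4 + 4² - 5*4) = 972 + (4 + 16 - 20) = 972 + 0 = 972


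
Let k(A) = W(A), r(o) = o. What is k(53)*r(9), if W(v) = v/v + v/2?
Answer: 495/2 ≈ 247.50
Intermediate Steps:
W(v) = 1 + v/2 (W(v) = 1 + v*(½) = 1 + v/2)
k(A) = 1 + A/2
k(53)*r(9) = (1 + (½)*53)*9 = (1 + 53/2)*9 = (55/2)*9 = 495/2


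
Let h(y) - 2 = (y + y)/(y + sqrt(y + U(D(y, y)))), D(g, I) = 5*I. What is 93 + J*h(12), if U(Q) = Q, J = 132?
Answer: 885 - 264*sqrt(2) ≈ 511.65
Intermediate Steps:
h(y) = 2 + 2*y/(y + sqrt(6)*sqrt(y)) (h(y) = 2 + (y + y)/(y + sqrt(y + 5*y)) = 2 + (2*y)/(y + sqrt(6*y)) = 2 + (2*y)/(y + sqrt(6)*sqrt(y)) = 2 + 2*y/(y + sqrt(6)*sqrt(y)))
93 + J*h(12) = 93 + 132*(2*(2*12 + sqrt(6)*sqrt(12))/(12 + sqrt(6)*sqrt(12))) = 93 + 132*(2*(24 + sqrt(6)*(2*sqrt(3)))/(12 + sqrt(6)*(2*sqrt(3)))) = 93 + 132*(2*(24 + 6*sqrt(2))/(12 + 6*sqrt(2))) = 93 + 264*(24 + 6*sqrt(2))/(12 + 6*sqrt(2))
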